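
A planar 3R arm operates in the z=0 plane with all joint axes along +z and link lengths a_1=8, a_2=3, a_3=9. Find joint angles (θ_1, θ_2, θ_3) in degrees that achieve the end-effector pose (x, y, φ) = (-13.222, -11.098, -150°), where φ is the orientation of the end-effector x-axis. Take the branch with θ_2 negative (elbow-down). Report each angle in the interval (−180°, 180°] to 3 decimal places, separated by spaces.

wrist centre = target − a_3·(cos φ, sin φ) = (-5.4278, -6.5980)
cos θ_2 = (72.9943−8²−3²)/(2·8·3) = -0.0001; θ_2 = -90.0068° (elbow-down)
β = atan2(-6.5980,-5.4278) = -129.4420°; ψ = atan2(-3.0000,7.9996) = -20.5569°
θ_1 = β − ψ = -108.8852°
θ_3 = φ − θ_1 − θ_2 = 48.8920° (wrapped to (-180°,180°])

-108.885 -90.007 48.892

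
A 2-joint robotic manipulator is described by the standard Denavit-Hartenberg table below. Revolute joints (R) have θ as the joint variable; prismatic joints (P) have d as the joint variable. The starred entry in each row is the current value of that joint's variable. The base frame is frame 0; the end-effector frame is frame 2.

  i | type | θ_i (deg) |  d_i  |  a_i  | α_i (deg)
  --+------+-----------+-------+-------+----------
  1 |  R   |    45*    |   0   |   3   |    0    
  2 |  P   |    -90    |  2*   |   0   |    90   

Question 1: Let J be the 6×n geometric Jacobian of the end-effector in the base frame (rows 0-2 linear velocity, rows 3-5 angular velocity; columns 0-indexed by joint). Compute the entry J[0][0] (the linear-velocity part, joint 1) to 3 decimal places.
-2.121

axis z_0 = ẑ; lever o_n−o_0 = (2.1213,2.1213,2.0000)
cross product → J_v[:, 0] = (-2.1213,2.1213,0.0000)
J_ω[:, 0] = z_0
entry J[0][0] = -2.1213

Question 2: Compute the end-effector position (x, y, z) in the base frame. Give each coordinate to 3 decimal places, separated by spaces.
2.121 2.121 2.000

after link 1: o_1 = (2.1213, 2.1213, 0.0000)
after link 2: o_2 = (2.1213, 2.1213, 2.0000)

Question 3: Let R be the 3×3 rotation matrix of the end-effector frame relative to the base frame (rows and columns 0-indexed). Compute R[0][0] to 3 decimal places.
End-effector x-axis (col 0 of R) = (0.7071,-0.7071,0.0000)
R[0][0] = 0.7071

0.707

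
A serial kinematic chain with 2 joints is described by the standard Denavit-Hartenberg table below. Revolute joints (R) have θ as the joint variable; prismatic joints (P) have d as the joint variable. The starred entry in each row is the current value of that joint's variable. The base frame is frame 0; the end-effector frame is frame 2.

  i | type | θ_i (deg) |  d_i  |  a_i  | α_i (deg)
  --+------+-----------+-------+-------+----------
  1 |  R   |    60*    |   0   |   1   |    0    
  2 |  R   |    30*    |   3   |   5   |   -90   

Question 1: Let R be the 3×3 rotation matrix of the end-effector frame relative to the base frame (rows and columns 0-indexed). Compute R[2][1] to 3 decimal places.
-1.000

End-effector y-axis (col 1 of R) = (-0.0000,0.0000,-1.0000)
R[2][1] = -1.0000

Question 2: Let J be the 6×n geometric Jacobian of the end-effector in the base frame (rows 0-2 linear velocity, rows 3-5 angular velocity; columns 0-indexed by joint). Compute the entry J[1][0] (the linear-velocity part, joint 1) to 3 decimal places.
0.500

axis z_0 = ẑ; lever o_n−o_0 = (0.5000,5.8660,3.0000)
cross product → J_v[:, 0] = (-5.8660,0.5000,0.0000)
J_ω[:, 0] = z_0
entry J[1][0] = 0.5000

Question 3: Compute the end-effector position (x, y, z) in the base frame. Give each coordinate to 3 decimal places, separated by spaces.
after link 1: o_1 = (0.5000, 0.8660, 0.0000)
after link 2: o_2 = (0.5000, 5.8660, 3.0000)

0.500 5.866 3.000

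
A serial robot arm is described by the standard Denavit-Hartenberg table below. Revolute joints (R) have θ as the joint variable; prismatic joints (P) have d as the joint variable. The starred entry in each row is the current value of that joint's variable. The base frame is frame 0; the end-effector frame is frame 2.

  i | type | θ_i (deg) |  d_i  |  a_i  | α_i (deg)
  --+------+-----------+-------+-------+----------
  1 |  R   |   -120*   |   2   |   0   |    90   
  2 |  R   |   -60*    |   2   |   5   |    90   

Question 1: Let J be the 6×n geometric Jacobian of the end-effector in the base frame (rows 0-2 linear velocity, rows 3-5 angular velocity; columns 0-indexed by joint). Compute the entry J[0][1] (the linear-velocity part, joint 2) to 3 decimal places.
-2.165

axis z_1 = (-0.8660,0.5000,0.0000); lever o_n−o_1 = (-2.9821,-1.1651,-4.3301)
cross product → J_v[:, 1] = (-2.1651,-3.7500,2.5000)
J_ω[:, 1] = z_1
entry J[0][1] = -2.1651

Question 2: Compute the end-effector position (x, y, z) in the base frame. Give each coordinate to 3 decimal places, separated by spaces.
after link 1: o_1 = (0.0000, 0.0000, 2.0000)
after link 2: o_2 = (-2.9821, -1.1651, -2.3301)

-2.982 -1.165 -2.330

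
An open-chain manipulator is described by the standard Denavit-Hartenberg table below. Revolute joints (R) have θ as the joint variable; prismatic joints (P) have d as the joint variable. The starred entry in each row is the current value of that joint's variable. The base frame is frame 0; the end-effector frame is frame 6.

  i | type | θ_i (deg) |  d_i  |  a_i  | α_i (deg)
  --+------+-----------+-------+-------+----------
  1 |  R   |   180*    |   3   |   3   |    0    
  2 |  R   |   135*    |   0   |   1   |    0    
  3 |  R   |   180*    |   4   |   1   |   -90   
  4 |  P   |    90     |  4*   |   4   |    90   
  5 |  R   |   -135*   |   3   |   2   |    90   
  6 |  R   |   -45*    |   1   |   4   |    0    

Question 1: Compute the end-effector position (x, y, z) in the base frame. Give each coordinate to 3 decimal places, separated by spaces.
after link 1: o_1 = (-3.0000, 0.0000, 3.0000)
after link 2: o_2 = (-2.2929, -0.7071, 3.0000)
after link 3: o_3 = (-3.0000, 0.0000, 7.0000)
after link 4: o_4 = (-5.8284, -2.8284, 3.0000)
after link 5: o_5 = (-6.9497, 0.2929, 4.4142)
after link 6: o_6 = (-4.0355, -0.7929, 7.1213)

-4.036 -0.793 7.121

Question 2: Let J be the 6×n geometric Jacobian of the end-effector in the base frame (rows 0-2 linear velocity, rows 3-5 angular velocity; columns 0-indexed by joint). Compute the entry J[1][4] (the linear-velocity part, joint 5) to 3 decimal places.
2.914

axis z_4 = (-0.7071,0.7071,0.0000); lever o_n−o_4 = (1.7929,2.0355,4.1213)
cross product → J_v[:, 4] = (2.9142,2.9142,-2.7071)
J_ω[:, 4] = z_4
entry J[1][4] = 2.9142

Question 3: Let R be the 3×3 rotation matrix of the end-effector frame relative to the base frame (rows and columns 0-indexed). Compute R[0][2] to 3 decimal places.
End-effector z-axis (col 2 of R) = (-0.5000,-0.5000,0.7071)
R[0][2] = -0.5000

-0.500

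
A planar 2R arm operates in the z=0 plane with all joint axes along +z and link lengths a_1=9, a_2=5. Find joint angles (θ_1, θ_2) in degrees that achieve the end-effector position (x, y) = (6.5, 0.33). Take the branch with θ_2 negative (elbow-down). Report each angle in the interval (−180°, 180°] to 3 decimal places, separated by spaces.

35.809 -135.001

cos θ_2 = (42.3589−9²−5²)/(2·9·5) = -0.7071; θ_2 = -135.0013° (elbow-down)
β = atan2(0.3300,6.5000) = 2.9064°; ψ = atan2(-3.5355,5.4644) = -32.9028°
θ_1 = β − ψ = 35.8092°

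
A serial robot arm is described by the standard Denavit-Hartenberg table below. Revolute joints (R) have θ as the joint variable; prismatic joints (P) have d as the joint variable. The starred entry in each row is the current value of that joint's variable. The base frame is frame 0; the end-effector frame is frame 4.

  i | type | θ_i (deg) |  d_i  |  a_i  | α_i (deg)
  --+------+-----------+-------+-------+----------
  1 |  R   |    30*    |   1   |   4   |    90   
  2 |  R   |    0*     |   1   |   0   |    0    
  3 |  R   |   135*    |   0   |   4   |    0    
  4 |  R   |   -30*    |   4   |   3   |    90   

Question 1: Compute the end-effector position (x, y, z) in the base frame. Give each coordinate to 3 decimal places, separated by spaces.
2.842 -4.133 6.726

after link 1: o_1 = (3.4641, 2.0000, 1.0000)
after link 2: o_2 = (3.9641, 1.1340, 1.0000)
after link 3: o_3 = (1.5146, -0.2802, 3.8284)
after link 4: o_4 = (2.8422, -4.1326, 6.7262)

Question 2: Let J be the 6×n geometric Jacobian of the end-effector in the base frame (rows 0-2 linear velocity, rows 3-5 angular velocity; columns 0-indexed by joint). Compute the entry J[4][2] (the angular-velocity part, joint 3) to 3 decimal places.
axis z_2 = (0.5000,-0.8660,0.0000); lever o_n−o_2 = (-1.1219,-5.2665,5.7262)
cross product → J_v[:, 2] = (-4.9590,-2.8631,-3.6049)
J_ω[:, 2] = z_2
entry J[4][2] = -0.8660

-0.866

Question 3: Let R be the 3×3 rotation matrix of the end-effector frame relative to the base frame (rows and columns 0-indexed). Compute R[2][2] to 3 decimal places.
End-effector z-axis (col 2 of R) = (0.8365,0.4830,0.2588)
R[2][2] = 0.2588

0.259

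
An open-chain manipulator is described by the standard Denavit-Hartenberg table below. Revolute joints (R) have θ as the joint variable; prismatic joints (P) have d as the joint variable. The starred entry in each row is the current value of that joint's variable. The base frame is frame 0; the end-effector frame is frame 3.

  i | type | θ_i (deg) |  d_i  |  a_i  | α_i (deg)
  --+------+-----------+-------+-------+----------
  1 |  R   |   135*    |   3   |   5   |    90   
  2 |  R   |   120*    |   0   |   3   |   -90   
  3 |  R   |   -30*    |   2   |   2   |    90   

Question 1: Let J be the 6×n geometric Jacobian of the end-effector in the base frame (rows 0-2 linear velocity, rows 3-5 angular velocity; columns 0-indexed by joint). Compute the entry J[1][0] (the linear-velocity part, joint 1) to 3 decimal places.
axis z_0 = ẑ; lever o_n−o_0 = (0.0694,1.3449,6.0981)
cross product → J_v[:, 0] = (-1.3449,0.0694,0.0000)
J_ω[:, 0] = z_0
entry J[1][0] = 0.0694

0.069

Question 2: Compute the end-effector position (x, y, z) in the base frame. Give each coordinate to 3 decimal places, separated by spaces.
0.069 1.345 6.098

after link 1: o_1 = (-3.5355, 3.5355, 3.0000)
after link 2: o_2 = (-2.4749, 2.4749, 5.5981)
after link 3: o_3 = (0.0694, 1.3449, 6.0981)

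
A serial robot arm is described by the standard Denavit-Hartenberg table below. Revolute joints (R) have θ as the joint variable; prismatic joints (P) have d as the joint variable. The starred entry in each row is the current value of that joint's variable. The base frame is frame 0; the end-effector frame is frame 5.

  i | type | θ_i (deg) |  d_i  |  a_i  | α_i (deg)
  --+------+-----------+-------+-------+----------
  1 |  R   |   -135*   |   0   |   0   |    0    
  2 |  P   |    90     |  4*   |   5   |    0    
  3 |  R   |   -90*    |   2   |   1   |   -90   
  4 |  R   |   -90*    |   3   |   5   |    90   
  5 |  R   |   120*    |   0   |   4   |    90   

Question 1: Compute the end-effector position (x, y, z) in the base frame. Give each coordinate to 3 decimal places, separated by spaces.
7.399 -8.813 9.000

after link 1: o_1 = (0.0000, 0.0000, 0.0000)
after link 2: o_2 = (3.5355, -3.5355, 4.0000)
after link 3: o_3 = (2.8284, -4.2426, 6.0000)
after link 4: o_4 = (4.9497, -6.3640, 11.0000)
after link 5: o_5 = (7.3992, -8.8135, 9.0000)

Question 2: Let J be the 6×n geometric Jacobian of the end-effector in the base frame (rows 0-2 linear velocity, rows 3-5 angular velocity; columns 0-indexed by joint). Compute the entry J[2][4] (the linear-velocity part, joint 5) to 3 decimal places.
-3.464

axis z_4 = (0.7071,0.7071,0.0000); lever o_n−o_4 = (2.4495,-2.4495,-2.0000)
cross product → J_v[:, 4] = (-1.4142,1.4142,-3.4641)
J_ω[:, 4] = z_4
entry J[2][4] = -3.4641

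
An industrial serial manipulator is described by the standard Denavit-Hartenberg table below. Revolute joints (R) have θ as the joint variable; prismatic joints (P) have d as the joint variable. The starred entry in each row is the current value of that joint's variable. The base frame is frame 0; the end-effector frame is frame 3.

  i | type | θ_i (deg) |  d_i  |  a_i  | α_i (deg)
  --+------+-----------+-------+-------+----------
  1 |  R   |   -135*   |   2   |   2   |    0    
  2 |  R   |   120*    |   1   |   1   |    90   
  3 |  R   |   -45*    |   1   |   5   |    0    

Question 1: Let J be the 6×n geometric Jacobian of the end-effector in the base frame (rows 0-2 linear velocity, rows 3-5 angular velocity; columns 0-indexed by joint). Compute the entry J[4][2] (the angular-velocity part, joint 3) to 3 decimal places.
-0.966

axis z_2 = (-0.2588,-0.9659,0.0000); lever o_n−o_2 = (3.1562,-1.8810,-3.5355)
cross product → J_v[:, 2] = (3.4151,-0.9151,3.5355)
J_ω[:, 2] = z_2
entry J[4][2] = -0.9659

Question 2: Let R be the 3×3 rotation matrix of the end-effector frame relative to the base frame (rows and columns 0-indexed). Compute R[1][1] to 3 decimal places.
-0.183

End-effector y-axis (col 1 of R) = (0.6830,-0.1830,0.7071)
R[1][1] = -0.1830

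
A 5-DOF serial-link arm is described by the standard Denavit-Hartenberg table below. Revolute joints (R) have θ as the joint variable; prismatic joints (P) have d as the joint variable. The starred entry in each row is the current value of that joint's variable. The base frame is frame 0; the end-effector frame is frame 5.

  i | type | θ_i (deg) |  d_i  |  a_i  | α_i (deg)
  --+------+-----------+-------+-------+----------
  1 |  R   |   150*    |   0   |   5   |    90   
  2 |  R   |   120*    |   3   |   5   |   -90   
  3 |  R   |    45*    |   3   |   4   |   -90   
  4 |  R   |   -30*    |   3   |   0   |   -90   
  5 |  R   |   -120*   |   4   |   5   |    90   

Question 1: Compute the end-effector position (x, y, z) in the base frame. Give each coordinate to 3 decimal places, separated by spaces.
-6.968 -1.629 3.047

after link 1: o_1 = (-4.3301, 2.5000, 0.0000)
after link 2: o_2 = (-0.6651, 3.8481, 4.3301)
after link 3: o_3 = (1.3955, -0.6076, 5.2796)
after link 4: o_4 = (-0.5838, -1.9143, 3.4425)
after link 5: o_5 = (-6.9683, -1.6290, 3.0468)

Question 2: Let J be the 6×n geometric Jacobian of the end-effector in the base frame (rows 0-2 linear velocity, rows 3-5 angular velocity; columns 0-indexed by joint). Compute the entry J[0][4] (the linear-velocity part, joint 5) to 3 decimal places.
axis z_4 = (-0.6732,-0.0196,0.7392); lever o_n−o_4 = (-6.3845,0.2853,-0.3957)
cross product → J_v[:, 4] = (-0.2032,-4.9858,-0.3171)
J_ω[:, 4] = z_4
entry J[0][4] = -0.2032

-0.203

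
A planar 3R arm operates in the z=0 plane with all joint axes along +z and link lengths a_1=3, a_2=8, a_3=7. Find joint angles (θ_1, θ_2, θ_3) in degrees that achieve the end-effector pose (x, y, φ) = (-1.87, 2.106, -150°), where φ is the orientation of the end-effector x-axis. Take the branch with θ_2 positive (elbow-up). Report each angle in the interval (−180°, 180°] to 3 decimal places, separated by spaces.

-45.000 119.998 135.002

wrist centre = target − a_3·(cos φ, sin φ) = (4.1922, 5.6060)
cos θ_2 = (49.0016−3²−8²)/(2·3·8) = -0.5000; θ_2 = 119.9978° (elbow-up)
β = atan2(5.6060,4.1922) = 53.2108°; ψ = atan2(6.9284,-0.9997) = 98.2109°
θ_1 = β − ψ = -45.0001°
θ_3 = φ − θ_1 − θ_2 = 135.0023° (wrapped to (-180°,180°])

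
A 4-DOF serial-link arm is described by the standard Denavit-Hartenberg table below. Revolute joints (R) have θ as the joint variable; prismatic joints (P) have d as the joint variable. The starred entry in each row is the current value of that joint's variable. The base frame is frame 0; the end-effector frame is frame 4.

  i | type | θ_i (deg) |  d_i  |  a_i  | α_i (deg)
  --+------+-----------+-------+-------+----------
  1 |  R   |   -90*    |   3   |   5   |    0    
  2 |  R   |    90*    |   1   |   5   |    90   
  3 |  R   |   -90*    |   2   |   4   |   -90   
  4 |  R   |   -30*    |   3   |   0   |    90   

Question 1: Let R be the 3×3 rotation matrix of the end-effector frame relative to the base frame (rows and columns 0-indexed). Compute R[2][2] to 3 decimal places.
End-effector z-axis (col 2 of R) = (-0.0000,-0.8660,0.5000)
R[2][2] = 0.5000

0.500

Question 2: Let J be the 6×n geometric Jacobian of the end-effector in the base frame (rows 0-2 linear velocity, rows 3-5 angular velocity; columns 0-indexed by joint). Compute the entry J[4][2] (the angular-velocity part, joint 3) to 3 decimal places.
axis z_2 = (0.0000,-1.0000,0.0000); lever o_n−o_2 = (3.0000,-2.0000,-4.0000)
cross product → J_v[:, 2] = (4.0000,0.0000,3.0000)
J_ω[:, 2] = z_2
entry J[4][2] = -1.0000

-1.000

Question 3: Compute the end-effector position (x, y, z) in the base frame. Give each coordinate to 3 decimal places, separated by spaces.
8.000 -7.000 0.000

after link 1: o_1 = (0.0000, -5.0000, 3.0000)
after link 2: o_2 = (5.0000, -5.0000, 4.0000)
after link 3: o_3 = (5.0000, -7.0000, 0.0000)
after link 4: o_4 = (8.0000, -7.0000, 0.0000)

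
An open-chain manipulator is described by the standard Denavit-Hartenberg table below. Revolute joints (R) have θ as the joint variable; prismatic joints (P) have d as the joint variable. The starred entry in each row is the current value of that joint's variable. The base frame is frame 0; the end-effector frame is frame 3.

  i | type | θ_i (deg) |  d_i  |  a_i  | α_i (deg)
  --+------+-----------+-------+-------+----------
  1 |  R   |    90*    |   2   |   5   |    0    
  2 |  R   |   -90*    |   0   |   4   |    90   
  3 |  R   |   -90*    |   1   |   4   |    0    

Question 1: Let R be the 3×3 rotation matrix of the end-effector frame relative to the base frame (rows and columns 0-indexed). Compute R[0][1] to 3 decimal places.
End-effector y-axis (col 1 of R) = (1.0000,0.0000,0.0000)
R[0][1] = 1.0000

1.000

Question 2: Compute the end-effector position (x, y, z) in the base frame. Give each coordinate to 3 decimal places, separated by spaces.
4.000 4.000 -2.000

after link 1: o_1 = (0.0000, 5.0000, 2.0000)
after link 2: o_2 = (4.0000, 5.0000, 2.0000)
after link 3: o_3 = (4.0000, 4.0000, -2.0000)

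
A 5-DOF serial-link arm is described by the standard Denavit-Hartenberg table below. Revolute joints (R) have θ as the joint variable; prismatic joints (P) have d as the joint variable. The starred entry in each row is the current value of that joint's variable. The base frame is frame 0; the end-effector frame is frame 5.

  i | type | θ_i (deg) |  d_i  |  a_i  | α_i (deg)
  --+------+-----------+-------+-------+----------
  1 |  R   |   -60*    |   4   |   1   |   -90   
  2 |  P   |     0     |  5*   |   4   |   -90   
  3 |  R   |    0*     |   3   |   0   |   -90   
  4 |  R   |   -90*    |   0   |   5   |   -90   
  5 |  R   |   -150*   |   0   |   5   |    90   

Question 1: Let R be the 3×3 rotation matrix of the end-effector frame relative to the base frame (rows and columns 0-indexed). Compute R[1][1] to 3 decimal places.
-0.866

End-effector y-axis (col 1 of R) = (0.5000,-0.8660,0.0000)
R[1][1] = -0.8660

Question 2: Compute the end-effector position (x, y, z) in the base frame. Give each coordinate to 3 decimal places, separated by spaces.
4.665 -3.080 0.330

after link 1: o_1 = (0.5000, -0.8660, 4.0000)
after link 2: o_2 = (6.8301, -1.8301, 4.0000)
after link 3: o_3 = (6.8301, -1.8301, 1.0000)
after link 4: o_4 = (6.8301, -1.8301, -4.0000)
after link 5: o_5 = (4.6651, -3.0801, 0.3301)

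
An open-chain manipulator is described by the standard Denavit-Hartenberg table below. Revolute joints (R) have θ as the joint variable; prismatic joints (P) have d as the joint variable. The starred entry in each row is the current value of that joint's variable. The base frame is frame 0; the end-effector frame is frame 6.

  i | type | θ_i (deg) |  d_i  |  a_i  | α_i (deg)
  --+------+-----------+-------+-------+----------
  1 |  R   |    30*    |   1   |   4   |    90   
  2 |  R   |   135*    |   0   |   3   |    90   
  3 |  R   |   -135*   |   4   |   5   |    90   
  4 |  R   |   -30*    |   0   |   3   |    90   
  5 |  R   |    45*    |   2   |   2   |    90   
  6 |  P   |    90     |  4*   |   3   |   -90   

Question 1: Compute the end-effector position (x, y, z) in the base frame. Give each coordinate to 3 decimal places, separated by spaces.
-1.208 7.620 -3.352

after link 1: o_1 = (3.4641, 2.0000, 1.0000)
after link 2: o_2 = (1.6270, 0.9393, 3.1213)
after link 3: o_3 = (4.4738, 6.6654, 3.4497)
after link 4: o_4 = (3.7617, 8.3756, 1.0900)
after link 5: o_5 = (3.3982, 7.1946, -1.4542)
after link 6: o_6 = (-1.2081, 7.6198, -3.3518)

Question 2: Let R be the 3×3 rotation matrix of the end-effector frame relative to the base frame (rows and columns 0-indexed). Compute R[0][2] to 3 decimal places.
-0.388

End-effector z-axis (col 2 of R) = (-0.3883,-0.1469,0.9097)
R[0][2] = -0.3883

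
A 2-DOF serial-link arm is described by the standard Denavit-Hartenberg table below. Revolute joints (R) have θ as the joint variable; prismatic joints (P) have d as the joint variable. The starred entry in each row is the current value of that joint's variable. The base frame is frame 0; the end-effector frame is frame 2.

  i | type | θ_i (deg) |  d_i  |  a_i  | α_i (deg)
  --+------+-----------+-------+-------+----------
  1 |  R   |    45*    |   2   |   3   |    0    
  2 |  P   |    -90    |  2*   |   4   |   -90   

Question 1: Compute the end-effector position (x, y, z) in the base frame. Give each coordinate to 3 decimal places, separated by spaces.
after link 1: o_1 = (2.1213, 2.1213, 2.0000)
after link 2: o_2 = (4.9497, -0.7071, 4.0000)

4.950 -0.707 4.000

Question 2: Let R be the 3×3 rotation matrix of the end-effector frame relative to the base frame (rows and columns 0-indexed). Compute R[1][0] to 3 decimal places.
-0.707

End-effector x-axis (col 0 of R) = (0.7071,-0.7071,0.0000)
R[1][0] = -0.7071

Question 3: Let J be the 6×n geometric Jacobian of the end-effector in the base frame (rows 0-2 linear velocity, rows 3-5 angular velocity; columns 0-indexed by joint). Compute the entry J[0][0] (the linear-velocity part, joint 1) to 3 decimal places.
0.707

axis z_0 = ẑ; lever o_n−o_0 = (4.9497,-0.7071,4.0000)
cross product → J_v[:, 0] = (0.7071,4.9497,-0.0000)
J_ω[:, 0] = z_0
entry J[0][0] = 0.7071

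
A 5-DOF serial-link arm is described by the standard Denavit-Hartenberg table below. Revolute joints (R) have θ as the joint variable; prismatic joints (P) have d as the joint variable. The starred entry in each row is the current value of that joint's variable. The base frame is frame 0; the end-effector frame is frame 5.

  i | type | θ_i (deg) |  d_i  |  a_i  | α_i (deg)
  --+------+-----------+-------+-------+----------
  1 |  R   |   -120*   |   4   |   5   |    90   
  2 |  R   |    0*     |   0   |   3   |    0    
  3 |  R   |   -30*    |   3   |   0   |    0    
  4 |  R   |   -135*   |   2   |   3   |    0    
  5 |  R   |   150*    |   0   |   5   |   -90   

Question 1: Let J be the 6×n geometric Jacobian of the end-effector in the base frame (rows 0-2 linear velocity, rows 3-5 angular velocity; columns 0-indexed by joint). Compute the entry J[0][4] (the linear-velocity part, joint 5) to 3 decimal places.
-0.647

axis z_4 = (-0.8660,0.5000,0.0000); lever o_n−o_4 = (-2.4148,-4.1826,-1.2941)
cross product → J_v[:, 4] = (-0.6470,-1.1207,4.8296)
J_ω[:, 4] = z_4
entry J[0][4] = -0.6470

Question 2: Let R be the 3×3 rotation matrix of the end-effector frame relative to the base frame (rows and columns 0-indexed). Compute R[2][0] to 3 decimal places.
End-effector x-axis (col 0 of R) = (-0.4830,-0.8365,-0.2588)
R[2][0] = -0.2588

-0.259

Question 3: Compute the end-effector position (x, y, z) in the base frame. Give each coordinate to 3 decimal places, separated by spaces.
-9.296 -6.101 1.929

after link 1: o_1 = (-2.5000, -4.3301, 4.0000)
after link 2: o_2 = (-4.0000, -6.9282, 4.0000)
after link 3: o_3 = (-6.5981, -5.4282, 4.0000)
after link 4: o_4 = (-6.8812, -1.9187, 3.2235)
after link 5: o_5 = (-9.2961, -6.1012, 1.9294)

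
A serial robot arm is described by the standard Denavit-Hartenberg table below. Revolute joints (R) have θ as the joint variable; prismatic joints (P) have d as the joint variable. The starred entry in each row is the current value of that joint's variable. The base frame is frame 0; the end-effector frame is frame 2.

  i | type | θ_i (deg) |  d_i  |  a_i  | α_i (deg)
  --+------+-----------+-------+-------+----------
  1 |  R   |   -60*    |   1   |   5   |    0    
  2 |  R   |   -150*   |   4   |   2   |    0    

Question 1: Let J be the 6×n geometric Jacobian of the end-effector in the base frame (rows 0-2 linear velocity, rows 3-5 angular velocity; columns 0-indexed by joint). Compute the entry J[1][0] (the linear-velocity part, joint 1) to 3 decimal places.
0.768

axis z_0 = ẑ; lever o_n−o_0 = (0.7679,-3.3301,5.0000)
cross product → J_v[:, 0] = (3.3301,0.7679,-0.0000)
J_ω[:, 0] = z_0
entry J[1][0] = 0.7679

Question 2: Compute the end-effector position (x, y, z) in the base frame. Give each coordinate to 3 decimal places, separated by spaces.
0.768 -3.330 5.000

after link 1: o_1 = (2.5000, -4.3301, 1.0000)
after link 2: o_2 = (0.7679, -3.3301, 5.0000)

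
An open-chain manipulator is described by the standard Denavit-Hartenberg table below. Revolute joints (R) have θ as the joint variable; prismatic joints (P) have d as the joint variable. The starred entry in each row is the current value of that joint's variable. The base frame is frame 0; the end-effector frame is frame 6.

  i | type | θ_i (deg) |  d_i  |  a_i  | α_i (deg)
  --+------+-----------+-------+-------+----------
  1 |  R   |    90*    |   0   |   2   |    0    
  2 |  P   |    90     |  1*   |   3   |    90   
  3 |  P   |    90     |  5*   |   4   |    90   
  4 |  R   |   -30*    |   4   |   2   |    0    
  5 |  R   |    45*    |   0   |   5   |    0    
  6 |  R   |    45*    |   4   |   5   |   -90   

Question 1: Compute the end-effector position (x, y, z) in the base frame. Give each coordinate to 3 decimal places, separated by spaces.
-11.000 11.624 14.062

after link 1: o_1 = (0.0000, 2.0000, 0.0000)
after link 2: o_2 = (-3.0000, 2.0000, 1.0000)
after link 3: o_3 = (-3.0000, 7.0000, 5.0000)
after link 4: o_4 = (-7.0000, 6.0000, 6.7321)
after link 5: o_5 = (-7.0000, 7.2941, 11.5617)
after link 6: o_6 = (-11.0000, 11.6242, 14.0617)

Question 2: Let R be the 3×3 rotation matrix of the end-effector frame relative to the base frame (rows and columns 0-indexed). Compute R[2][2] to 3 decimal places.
End-effector z-axis (col 2 of R) = (0.0000,0.5000,-0.8660)
R[2][2] = -0.8660

-0.866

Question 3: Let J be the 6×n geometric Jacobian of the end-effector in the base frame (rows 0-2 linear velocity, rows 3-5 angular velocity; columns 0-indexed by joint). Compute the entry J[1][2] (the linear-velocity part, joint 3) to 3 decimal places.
1.000

prismatic axis z_2 = (0.0000,1.0000,0.0000)
J_v[:, 2] = z_2; J_ω[:, 2] = (0,0,0)
entry J[1][2] = 1.0000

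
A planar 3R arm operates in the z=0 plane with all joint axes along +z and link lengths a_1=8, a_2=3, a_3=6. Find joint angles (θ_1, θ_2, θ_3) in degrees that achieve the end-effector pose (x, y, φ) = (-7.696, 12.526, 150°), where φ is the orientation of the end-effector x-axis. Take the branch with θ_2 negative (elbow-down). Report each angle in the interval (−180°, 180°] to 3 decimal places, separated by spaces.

120.001 -60.008 90.007

wrist centre = target − a_3·(cos φ, sin φ) = (-2.4998, 9.5260)
cos θ_2 = (96.9939−8²−3²)/(2·8·3) = 0.4999; θ_2 = -60.0084° (elbow-down)
β = atan2(9.5260,-2.4998) = 104.7042°; ψ = atan2(-2.5983,9.4996) = -15.2972°
θ_1 = β − ψ = 120.0014°
θ_3 = φ − θ_1 − θ_2 = 90.0070° (wrapped to (-180°,180°])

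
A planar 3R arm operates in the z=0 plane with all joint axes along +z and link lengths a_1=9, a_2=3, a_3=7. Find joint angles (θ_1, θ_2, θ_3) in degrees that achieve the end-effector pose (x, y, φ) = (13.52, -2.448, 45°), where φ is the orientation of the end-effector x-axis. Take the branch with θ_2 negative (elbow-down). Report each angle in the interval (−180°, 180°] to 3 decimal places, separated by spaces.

wrist centre = target − a_3·(cos φ, sin φ) = (8.5703, -7.3977)
cos θ_2 = (128.1759−9²−3²)/(2·9·3) = 0.7070; θ_2 = -45.0118° (elbow-down)
β = atan2(-7.3977,8.5703) = -40.8004°; ψ = atan2(-2.1218,11.1209) = -10.8017°
θ_1 = β − ψ = -29.9987°
θ_3 = φ − θ_1 − θ_2 = 120.0105° (wrapped to (-180°,180°])

-29.999 -45.012 120.011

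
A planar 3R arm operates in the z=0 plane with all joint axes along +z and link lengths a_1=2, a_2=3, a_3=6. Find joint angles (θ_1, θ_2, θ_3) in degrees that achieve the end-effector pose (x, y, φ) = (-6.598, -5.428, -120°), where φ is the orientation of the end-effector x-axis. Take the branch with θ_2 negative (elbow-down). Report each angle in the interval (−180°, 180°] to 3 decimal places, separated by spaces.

wrist centre = target − a_3·(cos φ, sin φ) = (-3.5980, -0.2318)
cos θ_2 = (12.9994−2²−3²)/(2·2·3) = -0.0001; θ_2 = -90.0031° (elbow-down)
β = atan2(-0.2318,-3.5980) = -176.3131°; ψ = atan2(-3.0000,1.9998) = -56.3121°
θ_1 = β − ψ = -120.0010°
θ_3 = φ − θ_1 − θ_2 = 90.0041° (wrapped to (-180°,180°])

-120.001 -90.003 90.004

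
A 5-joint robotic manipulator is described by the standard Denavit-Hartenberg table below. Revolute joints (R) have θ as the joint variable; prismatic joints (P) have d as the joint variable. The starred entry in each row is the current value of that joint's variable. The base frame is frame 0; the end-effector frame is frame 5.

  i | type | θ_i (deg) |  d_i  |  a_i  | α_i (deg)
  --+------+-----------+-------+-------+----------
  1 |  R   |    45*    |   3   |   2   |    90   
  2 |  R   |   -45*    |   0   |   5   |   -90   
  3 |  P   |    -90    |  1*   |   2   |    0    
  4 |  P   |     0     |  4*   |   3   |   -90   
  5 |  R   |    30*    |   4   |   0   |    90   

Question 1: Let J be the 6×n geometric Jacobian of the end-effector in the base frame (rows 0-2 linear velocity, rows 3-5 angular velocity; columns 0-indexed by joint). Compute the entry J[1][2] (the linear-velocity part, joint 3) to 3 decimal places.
prismatic axis z_2 = (0.5000,0.5000,0.7071)
J_v[:, 2] = z_2; J_ω[:, 2] = (0,0,0)
entry J[1][2] = 0.5000

0.500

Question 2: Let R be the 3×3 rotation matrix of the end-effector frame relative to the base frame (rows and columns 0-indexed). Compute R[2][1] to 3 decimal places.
-0.707

End-effector y-axis (col 1 of R) = (0.5000,0.5000,-0.7071)
R[2][1] = -0.7071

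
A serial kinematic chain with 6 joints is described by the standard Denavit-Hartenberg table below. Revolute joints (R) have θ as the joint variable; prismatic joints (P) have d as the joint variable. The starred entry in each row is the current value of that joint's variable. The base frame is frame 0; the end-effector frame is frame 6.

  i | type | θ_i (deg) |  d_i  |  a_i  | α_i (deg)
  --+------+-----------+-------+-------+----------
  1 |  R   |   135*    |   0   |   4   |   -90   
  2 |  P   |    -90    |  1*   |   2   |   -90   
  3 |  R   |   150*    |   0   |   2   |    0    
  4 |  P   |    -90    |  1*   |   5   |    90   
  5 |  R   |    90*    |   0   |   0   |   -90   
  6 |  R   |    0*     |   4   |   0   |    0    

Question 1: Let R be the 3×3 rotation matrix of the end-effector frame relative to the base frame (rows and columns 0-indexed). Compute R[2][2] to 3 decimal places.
End-effector z-axis (col 2 of R) = (-0.6124,-0.6124,-0.5000)
R[2][2] = -0.5000

-0.500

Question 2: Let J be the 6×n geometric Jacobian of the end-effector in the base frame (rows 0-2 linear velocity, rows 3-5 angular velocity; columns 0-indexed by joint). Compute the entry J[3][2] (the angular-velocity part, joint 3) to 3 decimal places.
axis z_2 = (-0.7071,0.7071,-0.0000); lever o_n−o_2 = (0.6124,2.0266,-1.2321)
cross product → J_v[:, 2] = (-0.8712,-0.8712,-1.8660)
J_ω[:, 2] = z_2
entry J[3][2] = -0.7071

-0.707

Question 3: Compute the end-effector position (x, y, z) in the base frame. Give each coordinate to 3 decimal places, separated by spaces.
-2.923 4.148 0.768

after link 1: o_1 = (-2.8284, 2.8284, 0.0000)
after link 2: o_2 = (-3.5355, 2.1213, 2.0000)
after link 3: o_3 = (-2.8284, 2.8284, 0.2679)
after link 4: o_4 = (-0.4737, 6.5974, 2.7679)
after link 5: o_5 = (-0.4737, 6.5974, 2.7679)
after link 6: o_6 = (-2.9232, 4.1479, 0.7679)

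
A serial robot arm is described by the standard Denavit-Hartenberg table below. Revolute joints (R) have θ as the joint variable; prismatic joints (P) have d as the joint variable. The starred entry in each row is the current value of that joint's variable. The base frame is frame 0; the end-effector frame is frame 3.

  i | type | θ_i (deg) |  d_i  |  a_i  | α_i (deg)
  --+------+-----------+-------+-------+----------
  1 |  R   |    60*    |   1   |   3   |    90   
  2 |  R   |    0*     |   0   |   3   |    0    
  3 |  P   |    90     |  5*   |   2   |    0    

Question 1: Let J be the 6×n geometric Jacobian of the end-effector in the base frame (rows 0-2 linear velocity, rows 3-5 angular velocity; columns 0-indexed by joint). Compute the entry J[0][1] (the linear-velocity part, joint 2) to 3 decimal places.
axis z_1 = (0.8660,-0.5000,0.0000); lever o_n−o_1 = (5.8301,0.0981,2.0000)
cross product → J_v[:, 1] = (-1.0000,-1.7321,3.0000)
J_ω[:, 1] = z_1
entry J[0][1] = -1.0000

-1.000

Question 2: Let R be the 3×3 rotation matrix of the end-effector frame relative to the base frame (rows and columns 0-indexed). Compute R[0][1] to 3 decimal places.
-0.500

End-effector y-axis (col 1 of R) = (-0.5000,-0.8660,0.0000)
R[0][1] = -0.5000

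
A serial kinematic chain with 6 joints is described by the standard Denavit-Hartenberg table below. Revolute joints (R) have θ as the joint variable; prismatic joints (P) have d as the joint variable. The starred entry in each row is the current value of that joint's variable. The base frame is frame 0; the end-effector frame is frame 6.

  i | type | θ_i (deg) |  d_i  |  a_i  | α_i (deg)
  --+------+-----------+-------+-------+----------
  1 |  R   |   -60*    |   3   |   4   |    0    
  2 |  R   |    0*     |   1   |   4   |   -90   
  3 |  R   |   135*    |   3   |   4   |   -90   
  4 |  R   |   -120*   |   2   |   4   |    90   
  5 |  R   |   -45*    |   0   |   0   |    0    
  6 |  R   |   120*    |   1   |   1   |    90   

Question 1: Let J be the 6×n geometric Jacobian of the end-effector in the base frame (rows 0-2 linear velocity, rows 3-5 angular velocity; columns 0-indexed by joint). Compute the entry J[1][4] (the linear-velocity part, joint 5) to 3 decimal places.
axis z_4 = (-0.1268,-0.7803,0.6124); lever o_n−o_4 = (-0.2285,-0.1560,1.3869)
cross product → J_v[:, 4] = (-0.9867,0.0360,-0.1585)
J_ω[:, 4] = z_4
entry J[1][4] = 0.0360

0.036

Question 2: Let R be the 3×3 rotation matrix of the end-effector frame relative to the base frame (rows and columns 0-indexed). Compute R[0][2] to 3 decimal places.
0.987

End-effector z-axis (col 2 of R) = (0.9867,-0.0360,0.1585)
R[0][2] = 0.9867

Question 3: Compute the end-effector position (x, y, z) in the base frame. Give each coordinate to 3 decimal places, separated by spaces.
after link 1: o_1 = (2.0000, -3.4641, 3.0000)
after link 2: o_2 = (4.0000, -6.9282, 4.0000)
after link 3: o_3 = (5.1839, -2.9787, 1.1716)
after link 4: o_4 = (8.1839, -1.2467, 4.0000)
after link 5: o_5 = (8.1839, -1.2467, 4.0000)
after link 6: o_6 = (7.9554, -1.4027, 5.3869)

7.955 -1.403 5.387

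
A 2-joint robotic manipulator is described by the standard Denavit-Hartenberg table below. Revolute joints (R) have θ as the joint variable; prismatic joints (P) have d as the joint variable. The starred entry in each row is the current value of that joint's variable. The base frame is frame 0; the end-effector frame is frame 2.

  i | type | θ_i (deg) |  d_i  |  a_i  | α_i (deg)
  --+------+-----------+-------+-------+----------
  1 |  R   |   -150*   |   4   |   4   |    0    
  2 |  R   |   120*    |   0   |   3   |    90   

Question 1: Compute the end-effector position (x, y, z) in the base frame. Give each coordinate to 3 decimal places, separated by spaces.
after link 1: o_1 = (-3.4641, -2.0000, 4.0000)
after link 2: o_2 = (-0.8660, -3.5000, 4.0000)

-0.866 -3.500 4.000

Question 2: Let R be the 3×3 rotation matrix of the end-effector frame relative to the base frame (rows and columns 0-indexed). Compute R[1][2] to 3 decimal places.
-0.866

End-effector z-axis (col 2 of R) = (-0.5000,-0.8660,0.0000)
R[1][2] = -0.8660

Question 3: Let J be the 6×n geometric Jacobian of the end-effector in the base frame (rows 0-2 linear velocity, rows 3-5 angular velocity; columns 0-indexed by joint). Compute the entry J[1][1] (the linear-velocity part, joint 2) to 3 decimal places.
2.598

axis z_1 = (0.0000,0.0000,1.0000); lever o_n−o_1 = (2.5981,-1.5000,0.0000)
cross product → J_v[:, 1] = (1.5000,2.5981,-0.0000)
J_ω[:, 1] = z_1
entry J[1][1] = 2.5981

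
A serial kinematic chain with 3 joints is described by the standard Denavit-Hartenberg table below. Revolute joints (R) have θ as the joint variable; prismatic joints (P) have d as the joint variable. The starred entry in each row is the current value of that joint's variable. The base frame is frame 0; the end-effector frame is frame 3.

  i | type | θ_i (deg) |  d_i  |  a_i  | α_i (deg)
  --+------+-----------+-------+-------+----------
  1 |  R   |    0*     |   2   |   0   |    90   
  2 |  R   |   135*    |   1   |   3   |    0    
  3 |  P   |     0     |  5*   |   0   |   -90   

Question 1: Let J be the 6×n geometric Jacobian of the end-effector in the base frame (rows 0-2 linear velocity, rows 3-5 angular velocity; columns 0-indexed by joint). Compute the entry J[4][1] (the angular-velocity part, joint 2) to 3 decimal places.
axis z_1 = (0.0000,-1.0000,0.0000); lever o_n−o_1 = (-2.1213,-6.0000,2.1213)
cross product → J_v[:, 1] = (-2.1213,-0.0000,-2.1213)
J_ω[:, 1] = z_1
entry J[4][1] = -1.0000

-1.000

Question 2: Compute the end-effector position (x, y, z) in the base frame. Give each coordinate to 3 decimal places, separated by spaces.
after link 1: o_1 = (0.0000, 0.0000, 2.0000)
after link 2: o_2 = (-2.1213, -1.0000, 4.1213)
after link 3: o_3 = (-2.1213, -6.0000, 4.1213)

-2.121 -6.000 4.121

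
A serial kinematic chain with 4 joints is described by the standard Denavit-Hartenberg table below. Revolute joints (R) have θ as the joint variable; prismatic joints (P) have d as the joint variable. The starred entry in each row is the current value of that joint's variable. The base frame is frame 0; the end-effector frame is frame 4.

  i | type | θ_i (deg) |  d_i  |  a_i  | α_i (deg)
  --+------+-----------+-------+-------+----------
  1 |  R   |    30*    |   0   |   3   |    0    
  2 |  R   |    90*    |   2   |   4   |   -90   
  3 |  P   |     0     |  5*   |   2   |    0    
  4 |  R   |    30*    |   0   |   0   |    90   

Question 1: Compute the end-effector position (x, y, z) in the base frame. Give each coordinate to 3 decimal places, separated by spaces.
-4.732 4.196 2.000

after link 1: o_1 = (2.5981, 1.5000, 0.0000)
after link 2: o_2 = (0.5981, 4.9641, 2.0000)
after link 3: o_3 = (-4.7321, 4.1962, 2.0000)
after link 4: o_4 = (-4.7321, 4.1962, 2.0000)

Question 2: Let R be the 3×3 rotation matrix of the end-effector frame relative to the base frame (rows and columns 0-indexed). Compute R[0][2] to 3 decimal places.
End-effector z-axis (col 2 of R) = (-0.2500,0.4330,0.8660)
R[0][2] = -0.2500

-0.250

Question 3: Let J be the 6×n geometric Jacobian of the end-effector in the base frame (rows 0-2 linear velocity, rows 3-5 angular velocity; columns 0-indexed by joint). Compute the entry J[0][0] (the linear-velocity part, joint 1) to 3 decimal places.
-4.196

axis z_0 = ẑ; lever o_n−o_0 = (-4.7321,4.1962,2.0000)
cross product → J_v[:, 0] = (-4.1962,-4.7321,0.0000)
J_ω[:, 0] = z_0
entry J[0][0] = -4.1962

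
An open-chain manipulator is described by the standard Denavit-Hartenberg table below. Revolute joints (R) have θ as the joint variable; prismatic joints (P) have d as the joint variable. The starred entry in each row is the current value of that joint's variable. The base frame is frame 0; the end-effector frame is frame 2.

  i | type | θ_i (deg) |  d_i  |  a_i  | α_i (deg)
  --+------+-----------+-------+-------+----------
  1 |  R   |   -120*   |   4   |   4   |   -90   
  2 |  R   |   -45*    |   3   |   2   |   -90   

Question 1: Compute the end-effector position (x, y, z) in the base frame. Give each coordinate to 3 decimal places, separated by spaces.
-0.109 -6.189 5.414

after link 1: o_1 = (-2.0000, -3.4641, 4.0000)
after link 2: o_2 = (-0.1090, -6.1888, 5.4142)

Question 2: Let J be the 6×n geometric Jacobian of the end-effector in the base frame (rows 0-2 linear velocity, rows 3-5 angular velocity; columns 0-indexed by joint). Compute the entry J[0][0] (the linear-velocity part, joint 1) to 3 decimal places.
axis z_0 = ẑ; lever o_n−o_0 = (-0.1090,-6.1888,5.4142)
cross product → J_v[:, 0] = (6.1888,-0.1090,0.0000)
J_ω[:, 0] = z_0
entry J[0][0] = 6.1888

6.189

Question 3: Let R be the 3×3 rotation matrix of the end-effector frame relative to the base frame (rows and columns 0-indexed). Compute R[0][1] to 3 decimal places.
-0.866

End-effector y-axis (col 1 of R) = (-0.8660,0.5000,-0.0000)
R[0][1] = -0.8660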